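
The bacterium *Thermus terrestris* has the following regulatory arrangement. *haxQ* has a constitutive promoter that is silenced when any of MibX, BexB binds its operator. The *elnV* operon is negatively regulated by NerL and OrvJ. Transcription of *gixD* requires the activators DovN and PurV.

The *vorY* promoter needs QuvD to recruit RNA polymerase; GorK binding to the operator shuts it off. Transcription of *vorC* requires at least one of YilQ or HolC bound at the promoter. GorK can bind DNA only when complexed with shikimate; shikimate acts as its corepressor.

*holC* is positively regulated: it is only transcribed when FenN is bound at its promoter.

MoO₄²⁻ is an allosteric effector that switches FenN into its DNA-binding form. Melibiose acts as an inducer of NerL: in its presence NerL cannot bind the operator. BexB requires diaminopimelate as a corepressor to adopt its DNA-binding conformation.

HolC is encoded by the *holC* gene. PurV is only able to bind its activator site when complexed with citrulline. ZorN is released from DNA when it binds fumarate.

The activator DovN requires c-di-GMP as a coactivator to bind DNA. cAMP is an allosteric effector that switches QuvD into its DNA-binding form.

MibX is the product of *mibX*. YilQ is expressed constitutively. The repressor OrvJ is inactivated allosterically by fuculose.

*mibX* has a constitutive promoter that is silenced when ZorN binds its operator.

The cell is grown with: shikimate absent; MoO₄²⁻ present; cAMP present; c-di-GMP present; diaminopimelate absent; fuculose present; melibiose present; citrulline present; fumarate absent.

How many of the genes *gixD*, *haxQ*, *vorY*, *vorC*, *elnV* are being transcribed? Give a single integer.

5

c-di-GMP is present, so DovN is active.
Citrulline is present, so PurV is active.
No repressor is bound and DovN and PurV are active, so *gixD* is transcribed.
→ *gixD* is ON.
Fumarate is absent, so ZorN is active.
With repressor ZorN bound, *mibX* is not transcribed.
So MibX is not produced.
Diaminopimelate is absent, so BexB is inactive.
With no repressor bound, *haxQ* is transcribed.
→ *haxQ* is ON.
cAMP is present, so QuvD is active.
Shikimate is absent, so GorK is inactive.
No repressor is bound and QuvD is active, so *vorY* is transcribed.
→ *vorY* is ON.
YilQ is produced constitutively and is active.
MoO₄²⁻ is present, so FenN is active.
No repressor is bound and FenN is active, so *holC* is transcribed.
So HolC is produced and active.
Activator YilQ is present, so *vorC* is transcribed.
→ *vorC* is ON.
Melibiose is present, so NerL is inactive.
Fuculose is present, so OrvJ is inactive.
With no repressor bound, *elnV* is transcribed.
→ *elnV* is ON.
5 of the 5 genes are transcribed.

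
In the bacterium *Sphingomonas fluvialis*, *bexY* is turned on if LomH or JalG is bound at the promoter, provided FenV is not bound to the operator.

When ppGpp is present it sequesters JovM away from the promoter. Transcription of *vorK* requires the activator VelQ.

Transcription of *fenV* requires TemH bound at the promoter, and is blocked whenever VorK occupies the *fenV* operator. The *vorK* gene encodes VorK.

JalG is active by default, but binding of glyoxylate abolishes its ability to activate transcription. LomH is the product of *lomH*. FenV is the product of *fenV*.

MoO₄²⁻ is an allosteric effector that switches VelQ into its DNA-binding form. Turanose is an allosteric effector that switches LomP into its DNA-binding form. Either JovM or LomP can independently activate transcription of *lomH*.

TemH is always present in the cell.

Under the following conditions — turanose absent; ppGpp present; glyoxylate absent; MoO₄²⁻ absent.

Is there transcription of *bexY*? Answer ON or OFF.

OFF

MoO₄²⁻ is absent, so VelQ is inactive.
Required activator VelQ is absent, so *vorK* is not transcribed.
So VorK is not produced.
TemH is produced constitutively and is active.
No repressor is bound and TemH is active, so *fenV* is transcribed.
So FenV is produced and active.
ppGpp is present, so JovM is inactive.
Turanose is absent, so LomP is inactive.
No activator is available at the *lomH* promoter, so *lomH* is not transcribed.
So LomH is not produced.
Glyoxylate is absent, so JalG is active.
With repressor FenV bound, *bexY* is not transcribed.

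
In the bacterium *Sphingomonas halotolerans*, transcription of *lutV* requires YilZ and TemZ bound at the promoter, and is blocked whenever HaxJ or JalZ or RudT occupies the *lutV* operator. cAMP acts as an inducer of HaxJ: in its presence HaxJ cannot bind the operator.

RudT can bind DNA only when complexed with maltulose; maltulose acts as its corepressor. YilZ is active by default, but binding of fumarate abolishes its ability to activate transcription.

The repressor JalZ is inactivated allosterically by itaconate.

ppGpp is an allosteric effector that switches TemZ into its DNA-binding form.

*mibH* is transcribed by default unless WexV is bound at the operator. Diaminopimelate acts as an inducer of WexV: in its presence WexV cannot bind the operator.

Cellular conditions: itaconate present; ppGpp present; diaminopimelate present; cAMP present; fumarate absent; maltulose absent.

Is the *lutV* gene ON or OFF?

cAMP is present, so HaxJ is inactive.
Fumarate is absent, so YilZ is active.
ppGpp is present, so TemZ is active.
Itaconate is present, so JalZ is inactive.
Maltulose is absent, so RudT is inactive.
No repressor is bound and YilZ and TemZ are active, so *lutV* is transcribed.

ON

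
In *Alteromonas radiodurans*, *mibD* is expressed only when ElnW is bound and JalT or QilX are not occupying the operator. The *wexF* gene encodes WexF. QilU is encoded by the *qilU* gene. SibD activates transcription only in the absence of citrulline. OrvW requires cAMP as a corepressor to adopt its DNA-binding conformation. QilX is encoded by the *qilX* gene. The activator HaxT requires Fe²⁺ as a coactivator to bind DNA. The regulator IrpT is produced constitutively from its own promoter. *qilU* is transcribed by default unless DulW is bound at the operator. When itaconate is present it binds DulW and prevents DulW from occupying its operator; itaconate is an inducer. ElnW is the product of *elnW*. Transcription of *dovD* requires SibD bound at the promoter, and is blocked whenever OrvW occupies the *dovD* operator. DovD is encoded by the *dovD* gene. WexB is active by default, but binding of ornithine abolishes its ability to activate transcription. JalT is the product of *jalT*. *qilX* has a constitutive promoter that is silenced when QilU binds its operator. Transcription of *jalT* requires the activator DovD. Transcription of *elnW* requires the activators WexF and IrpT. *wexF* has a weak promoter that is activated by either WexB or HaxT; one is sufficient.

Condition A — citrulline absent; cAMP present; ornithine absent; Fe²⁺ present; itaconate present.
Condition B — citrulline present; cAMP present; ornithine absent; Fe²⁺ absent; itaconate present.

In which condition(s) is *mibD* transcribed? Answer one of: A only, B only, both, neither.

both

Condition A:
Citrulline is absent, so SibD is active.
cAMP is present, so OrvW is active.
With repressor OrvW bound, *dovD* is not transcribed.
So DovD is not produced.
Required activator DovD is absent, so *jalT* is not transcribed.
So JalT is not produced.
Ornithine is absent, so WexB is active.
Fe²⁺ is present, so HaxT is active.
Activator WexB is present, so *wexF* is transcribed.
So WexF is produced and active.
IrpT is produced constitutively and is active.
No repressor is bound and WexF and IrpT are active, so *elnW* is transcribed.
So ElnW is produced and active.
Itaconate is present, so DulW is inactive.
With no repressor bound, *qilU* is transcribed.
So QilU is produced and active.
With repressor QilU bound, *qilX* is not transcribed.
So QilX is not produced.
No repressor is bound and ElnW is active, so *mibD* is transcribed.
→ *mibD* is ON in A.
Condition B:
Citrulline is present, so SibD is inactive.
cAMP is present, so OrvW is active.
With repressor OrvW bound, *dovD* is not transcribed.
So DovD is not produced.
Required activator DovD is absent, so *jalT* is not transcribed.
So JalT is not produced.
Ornithine is absent, so WexB is active.
Fe²⁺ is absent, so HaxT is inactive.
Activator WexB is present, so *wexF* is transcribed.
So WexF is produced and active.
IrpT is produced constitutively and is active.
No repressor is bound and WexF and IrpT are active, so *elnW* is transcribed.
So ElnW is produced and active.
Itaconate is present, so DulW is inactive.
With no repressor bound, *qilU* is transcribed.
So QilU is produced and active.
With repressor QilU bound, *qilX* is not transcribed.
So QilX is not produced.
No repressor is bound and ElnW is active, so *mibD* is transcribed.
→ *mibD* is ON in B.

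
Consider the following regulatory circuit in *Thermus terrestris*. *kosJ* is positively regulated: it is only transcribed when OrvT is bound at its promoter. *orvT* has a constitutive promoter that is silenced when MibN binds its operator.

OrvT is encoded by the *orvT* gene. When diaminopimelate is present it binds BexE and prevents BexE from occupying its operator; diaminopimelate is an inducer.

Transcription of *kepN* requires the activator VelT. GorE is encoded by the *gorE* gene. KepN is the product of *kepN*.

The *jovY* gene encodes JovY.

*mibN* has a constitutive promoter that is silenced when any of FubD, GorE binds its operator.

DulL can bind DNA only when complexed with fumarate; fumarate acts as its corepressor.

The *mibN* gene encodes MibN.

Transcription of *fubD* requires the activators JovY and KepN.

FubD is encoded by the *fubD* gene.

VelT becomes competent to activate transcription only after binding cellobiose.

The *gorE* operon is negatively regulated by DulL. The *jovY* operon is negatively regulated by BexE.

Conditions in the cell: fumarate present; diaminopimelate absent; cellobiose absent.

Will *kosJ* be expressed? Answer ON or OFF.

Diaminopimelate is absent, so BexE is active.
With repressor BexE bound, *jovY* is not transcribed.
So JovY is not produced.
Cellobiose is absent, so VelT is inactive.
Required activator VelT is absent, so *kepN* is not transcribed.
So KepN is not produced.
Required activator JovY is absent, so *fubD* is not transcribed.
So FubD is not produced.
Fumarate is present, so DulL is active.
With repressor DulL bound, *gorE* is not transcribed.
So GorE is not produced.
With no repressor bound, *mibN* is transcribed.
So MibN is produced and active.
With repressor MibN bound, *orvT* is not transcribed.
So OrvT is not produced.
Required activator OrvT is absent, so *kosJ* is not transcribed.

OFF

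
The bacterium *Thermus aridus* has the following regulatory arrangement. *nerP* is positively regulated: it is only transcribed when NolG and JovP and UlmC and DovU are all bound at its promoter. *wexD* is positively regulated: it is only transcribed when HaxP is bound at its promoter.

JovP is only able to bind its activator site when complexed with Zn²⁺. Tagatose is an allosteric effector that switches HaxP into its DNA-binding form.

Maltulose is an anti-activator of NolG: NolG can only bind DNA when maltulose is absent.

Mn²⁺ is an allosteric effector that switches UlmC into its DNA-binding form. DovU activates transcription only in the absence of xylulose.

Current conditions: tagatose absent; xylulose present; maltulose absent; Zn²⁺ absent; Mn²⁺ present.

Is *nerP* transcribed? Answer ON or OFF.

OFF

Maltulose is absent, so NolG is active.
Zn²⁺ is absent, so JovP is inactive.
Mn²⁺ is present, so UlmC is active.
Xylulose is present, so DovU is inactive.
Required activator JovP is absent, so *nerP* is not transcribed.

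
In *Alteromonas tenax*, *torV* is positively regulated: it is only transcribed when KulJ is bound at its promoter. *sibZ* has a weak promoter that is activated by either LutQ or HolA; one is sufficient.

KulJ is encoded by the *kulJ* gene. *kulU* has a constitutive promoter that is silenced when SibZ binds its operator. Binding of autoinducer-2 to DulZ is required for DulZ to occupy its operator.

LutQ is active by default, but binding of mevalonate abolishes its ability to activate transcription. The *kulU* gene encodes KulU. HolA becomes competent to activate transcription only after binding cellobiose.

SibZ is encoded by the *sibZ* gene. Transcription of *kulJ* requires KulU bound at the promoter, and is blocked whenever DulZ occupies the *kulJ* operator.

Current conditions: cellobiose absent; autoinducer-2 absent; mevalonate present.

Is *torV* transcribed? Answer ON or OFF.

ON

Mevalonate is present, so LutQ is inactive.
Cellobiose is absent, so HolA is inactive.
No activator is available at the *sibZ* promoter, so *sibZ* is not transcribed.
So SibZ is not produced.
With no repressor bound, *kulU* is transcribed.
So KulU is produced and active.
Autoinducer-2 is absent, so DulZ is inactive.
No repressor is bound and KulU is active, so *kulJ* is transcribed.
So KulJ is produced and active.
No repressor is bound and KulJ is active, so *torV* is transcribed.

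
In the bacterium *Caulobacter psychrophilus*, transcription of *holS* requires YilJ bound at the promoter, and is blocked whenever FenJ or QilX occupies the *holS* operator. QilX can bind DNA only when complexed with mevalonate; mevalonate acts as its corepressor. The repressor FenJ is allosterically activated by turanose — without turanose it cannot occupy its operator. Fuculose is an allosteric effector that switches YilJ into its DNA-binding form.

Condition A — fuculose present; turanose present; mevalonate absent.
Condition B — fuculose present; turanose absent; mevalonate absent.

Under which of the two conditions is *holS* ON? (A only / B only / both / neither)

Condition A:
Fuculose is present, so YilJ is active.
Turanose is present, so FenJ is active.
Mevalonate is absent, so QilX is inactive.
With repressor FenJ bound, *holS* is not transcribed.
→ *holS* is OFF in A.
Condition B:
Fuculose is present, so YilJ is active.
Turanose is absent, so FenJ is inactive.
Mevalonate is absent, so QilX is inactive.
No repressor is bound and YilJ is active, so *holS* is transcribed.
→ *holS* is ON in B.

B only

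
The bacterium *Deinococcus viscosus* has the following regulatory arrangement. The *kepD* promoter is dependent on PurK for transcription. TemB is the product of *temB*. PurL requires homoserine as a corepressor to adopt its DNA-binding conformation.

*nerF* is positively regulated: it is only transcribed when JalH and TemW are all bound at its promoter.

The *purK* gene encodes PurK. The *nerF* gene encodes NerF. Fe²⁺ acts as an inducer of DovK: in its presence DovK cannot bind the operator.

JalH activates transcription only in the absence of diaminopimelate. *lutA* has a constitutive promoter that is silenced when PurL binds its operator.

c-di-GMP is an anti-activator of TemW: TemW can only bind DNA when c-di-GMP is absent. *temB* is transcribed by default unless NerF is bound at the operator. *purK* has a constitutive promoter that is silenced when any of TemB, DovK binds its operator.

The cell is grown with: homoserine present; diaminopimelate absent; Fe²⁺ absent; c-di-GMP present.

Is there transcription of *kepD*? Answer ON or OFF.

Diaminopimelate is absent, so JalH is active.
c-di-GMP is present, so TemW is inactive.
Required activator TemW is absent, so *nerF* is not transcribed.
So NerF is not produced.
With no repressor bound, *temB* is transcribed.
So TemB is produced and active.
Fe²⁺ is absent, so DovK is active.
With repressor TemB bound, *purK* is not transcribed.
So PurK is not produced.
Required activator PurK is absent, so *kepD* is not transcribed.

OFF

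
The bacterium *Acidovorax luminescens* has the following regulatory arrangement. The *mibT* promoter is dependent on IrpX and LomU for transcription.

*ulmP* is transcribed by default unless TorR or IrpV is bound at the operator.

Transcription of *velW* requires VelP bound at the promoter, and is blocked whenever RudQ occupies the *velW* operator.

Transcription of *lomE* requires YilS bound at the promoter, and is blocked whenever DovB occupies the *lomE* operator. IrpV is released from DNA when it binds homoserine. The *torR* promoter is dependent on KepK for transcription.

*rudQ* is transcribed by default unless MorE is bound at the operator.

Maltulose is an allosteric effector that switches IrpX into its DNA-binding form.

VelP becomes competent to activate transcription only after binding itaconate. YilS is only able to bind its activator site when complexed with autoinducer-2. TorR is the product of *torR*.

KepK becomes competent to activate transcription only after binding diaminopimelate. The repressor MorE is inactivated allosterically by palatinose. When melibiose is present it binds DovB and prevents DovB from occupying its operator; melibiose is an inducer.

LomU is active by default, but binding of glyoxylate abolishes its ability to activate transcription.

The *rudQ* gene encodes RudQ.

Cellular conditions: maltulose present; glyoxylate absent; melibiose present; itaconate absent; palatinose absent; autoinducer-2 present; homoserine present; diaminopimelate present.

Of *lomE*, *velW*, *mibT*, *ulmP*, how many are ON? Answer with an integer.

Melibiose is present, so DovB is inactive.
Autoinducer-2 is present, so YilS is active.
No repressor is bound and YilS is active, so *lomE* is transcribed.
→ *lomE* is ON.
Palatinose is absent, so MorE is active.
With repressor MorE bound, *rudQ* is not transcribed.
So RudQ is not produced.
Itaconate is absent, so VelP is inactive.
Required activator VelP is absent, so *velW* is not transcribed.
→ *velW* is OFF.
Maltulose is present, so IrpX is active.
Glyoxylate is absent, so LomU is active.
No repressor is bound and IrpX and LomU are active, so *mibT* is transcribed.
→ *mibT* is ON.
Diaminopimelate is present, so KepK is active.
No repressor is bound and KepK is active, so *torR* is transcribed.
So TorR is produced and active.
Homoserine is present, so IrpV is inactive.
With repressor TorR bound, *ulmP* is not transcribed.
→ *ulmP* is OFF.
2 of the 4 genes are transcribed.

2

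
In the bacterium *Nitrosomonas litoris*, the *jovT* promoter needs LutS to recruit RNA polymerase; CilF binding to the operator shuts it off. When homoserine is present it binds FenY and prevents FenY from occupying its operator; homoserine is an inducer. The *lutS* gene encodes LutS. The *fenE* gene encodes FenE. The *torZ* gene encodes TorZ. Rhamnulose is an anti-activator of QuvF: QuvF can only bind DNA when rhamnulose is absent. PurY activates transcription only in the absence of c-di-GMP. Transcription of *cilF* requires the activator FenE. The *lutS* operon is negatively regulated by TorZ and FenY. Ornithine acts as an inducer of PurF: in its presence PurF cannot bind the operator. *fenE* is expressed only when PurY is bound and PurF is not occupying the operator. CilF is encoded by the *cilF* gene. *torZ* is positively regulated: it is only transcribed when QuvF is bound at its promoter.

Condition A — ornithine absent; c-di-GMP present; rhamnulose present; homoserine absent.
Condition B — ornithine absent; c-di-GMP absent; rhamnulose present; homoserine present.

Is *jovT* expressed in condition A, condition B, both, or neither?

B only

Condition A:
Ornithine is absent, so PurF is active.
c-di-GMP is present, so PurY is inactive.
With repressor PurF bound, *fenE* is not transcribed.
So FenE is not produced.
Required activator FenE is absent, so *cilF* is not transcribed.
So CilF is not produced.
Rhamnulose is present, so QuvF is inactive.
Required activator QuvF is absent, so *torZ* is not transcribed.
So TorZ is not produced.
Homoserine is absent, so FenY is active.
With repressor FenY bound, *lutS* is not transcribed.
So LutS is not produced.
Required activator LutS is absent, so *jovT* is not transcribed.
→ *jovT* is OFF in A.
Condition B:
Ornithine is absent, so PurF is active.
c-di-GMP is absent, so PurY is active.
With repressor PurF bound, *fenE* is not transcribed.
So FenE is not produced.
Required activator FenE is absent, so *cilF* is not transcribed.
So CilF is not produced.
Rhamnulose is present, so QuvF is inactive.
Required activator QuvF is absent, so *torZ* is not transcribed.
So TorZ is not produced.
Homoserine is present, so FenY is inactive.
With no repressor bound, *lutS* is transcribed.
So LutS is produced and active.
No repressor is bound and LutS is active, so *jovT* is transcribed.
→ *jovT* is ON in B.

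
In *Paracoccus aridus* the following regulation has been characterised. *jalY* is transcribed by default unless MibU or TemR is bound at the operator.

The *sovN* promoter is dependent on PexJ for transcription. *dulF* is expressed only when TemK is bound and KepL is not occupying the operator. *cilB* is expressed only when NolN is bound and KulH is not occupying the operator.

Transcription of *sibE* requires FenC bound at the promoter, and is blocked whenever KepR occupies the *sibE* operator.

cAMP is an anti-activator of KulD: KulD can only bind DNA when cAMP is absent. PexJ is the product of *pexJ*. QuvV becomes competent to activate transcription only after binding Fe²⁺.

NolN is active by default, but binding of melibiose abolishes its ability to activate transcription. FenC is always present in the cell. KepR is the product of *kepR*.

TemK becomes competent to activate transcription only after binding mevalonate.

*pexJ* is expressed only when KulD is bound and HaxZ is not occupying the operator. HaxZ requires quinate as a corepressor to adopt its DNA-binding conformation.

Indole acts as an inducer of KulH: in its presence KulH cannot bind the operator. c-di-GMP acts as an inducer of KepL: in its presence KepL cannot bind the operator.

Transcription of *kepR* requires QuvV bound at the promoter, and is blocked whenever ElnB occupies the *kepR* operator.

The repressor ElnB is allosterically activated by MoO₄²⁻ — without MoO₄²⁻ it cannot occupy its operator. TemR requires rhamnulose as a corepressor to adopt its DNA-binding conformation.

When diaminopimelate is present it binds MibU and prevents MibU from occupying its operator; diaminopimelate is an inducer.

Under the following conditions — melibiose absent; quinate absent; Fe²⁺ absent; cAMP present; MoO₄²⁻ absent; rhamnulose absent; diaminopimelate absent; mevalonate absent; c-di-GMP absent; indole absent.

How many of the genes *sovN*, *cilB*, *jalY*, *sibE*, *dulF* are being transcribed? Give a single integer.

Quinate is absent, so HaxZ is inactive.
cAMP is present, so KulD is inactive.
Required activator KulD is absent, so *pexJ* is not transcribed.
So PexJ is not produced.
Required activator PexJ is absent, so *sovN* is not transcribed.
→ *sovN* is OFF.
Indole is absent, so KulH is active.
Melibiose is absent, so NolN is active.
With repressor KulH bound, *cilB* is not transcribed.
→ *cilB* is OFF.
Diaminopimelate is absent, so MibU is active.
Rhamnulose is absent, so TemR is inactive.
With repressor MibU bound, *jalY* is not transcribed.
→ *jalY* is OFF.
Fe²⁺ is absent, so QuvV is inactive.
MoO₄²⁻ is absent, so ElnB is inactive.
Required activator QuvV is absent, so *kepR* is not transcribed.
So KepR is not produced.
FenC is produced constitutively and is active.
No repressor is bound and FenC is active, so *sibE* is transcribed.
→ *sibE* is ON.
Mevalonate is absent, so TemK is inactive.
c-di-GMP is absent, so KepL is active.
With repressor KepL bound, *dulF* is not transcribed.
→ *dulF* is OFF.
1 of the 5 genes is transcribed.

1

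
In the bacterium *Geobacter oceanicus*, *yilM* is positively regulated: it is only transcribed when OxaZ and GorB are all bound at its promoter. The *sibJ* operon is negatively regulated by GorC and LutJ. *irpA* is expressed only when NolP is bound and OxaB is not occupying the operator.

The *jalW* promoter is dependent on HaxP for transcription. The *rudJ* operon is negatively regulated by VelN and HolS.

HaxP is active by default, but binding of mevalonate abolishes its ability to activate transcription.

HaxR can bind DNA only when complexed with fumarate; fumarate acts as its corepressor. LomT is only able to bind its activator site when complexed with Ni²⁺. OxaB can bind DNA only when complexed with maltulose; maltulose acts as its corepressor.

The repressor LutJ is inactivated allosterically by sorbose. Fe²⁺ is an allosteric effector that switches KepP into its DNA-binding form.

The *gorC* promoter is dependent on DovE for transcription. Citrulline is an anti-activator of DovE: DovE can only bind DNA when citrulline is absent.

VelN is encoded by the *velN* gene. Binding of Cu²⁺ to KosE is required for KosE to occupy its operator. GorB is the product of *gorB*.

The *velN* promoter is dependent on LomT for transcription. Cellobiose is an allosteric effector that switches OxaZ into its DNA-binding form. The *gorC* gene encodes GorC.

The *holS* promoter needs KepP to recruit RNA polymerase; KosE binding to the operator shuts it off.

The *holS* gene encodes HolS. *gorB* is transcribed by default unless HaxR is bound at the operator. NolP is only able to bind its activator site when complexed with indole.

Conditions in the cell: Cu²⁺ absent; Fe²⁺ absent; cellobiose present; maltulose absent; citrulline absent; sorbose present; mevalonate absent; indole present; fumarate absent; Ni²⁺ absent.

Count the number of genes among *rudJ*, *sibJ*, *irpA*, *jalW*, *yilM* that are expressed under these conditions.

Ni²⁺ is absent, so LomT is inactive.
Required activator LomT is absent, so *velN* is not transcribed.
So VelN is not produced.
Fe²⁺ is absent, so KepP is inactive.
Cu²⁺ is absent, so KosE is inactive.
Required activator KepP is absent, so *holS* is not transcribed.
So HolS is not produced.
With no repressor bound, *rudJ* is transcribed.
→ *rudJ* is ON.
Citrulline is absent, so DovE is active.
No repressor is bound and DovE is active, so *gorC* is transcribed.
So GorC is produced and active.
Sorbose is present, so LutJ is inactive.
With repressor GorC bound, *sibJ* is not transcribed.
→ *sibJ* is OFF.
Maltulose is absent, so OxaB is inactive.
Indole is present, so NolP is active.
No repressor is bound and NolP is active, so *irpA* is transcribed.
→ *irpA* is ON.
Mevalonate is absent, so HaxP is active.
No repressor is bound and HaxP is active, so *jalW* is transcribed.
→ *jalW* is ON.
Cellobiose is present, so OxaZ is active.
Fumarate is absent, so HaxR is inactive.
With no repressor bound, *gorB* is transcribed.
So GorB is produced and active.
No repressor is bound and OxaZ and GorB are active, so *yilM* is transcribed.
→ *yilM* is ON.
4 of the 5 genes are transcribed.

4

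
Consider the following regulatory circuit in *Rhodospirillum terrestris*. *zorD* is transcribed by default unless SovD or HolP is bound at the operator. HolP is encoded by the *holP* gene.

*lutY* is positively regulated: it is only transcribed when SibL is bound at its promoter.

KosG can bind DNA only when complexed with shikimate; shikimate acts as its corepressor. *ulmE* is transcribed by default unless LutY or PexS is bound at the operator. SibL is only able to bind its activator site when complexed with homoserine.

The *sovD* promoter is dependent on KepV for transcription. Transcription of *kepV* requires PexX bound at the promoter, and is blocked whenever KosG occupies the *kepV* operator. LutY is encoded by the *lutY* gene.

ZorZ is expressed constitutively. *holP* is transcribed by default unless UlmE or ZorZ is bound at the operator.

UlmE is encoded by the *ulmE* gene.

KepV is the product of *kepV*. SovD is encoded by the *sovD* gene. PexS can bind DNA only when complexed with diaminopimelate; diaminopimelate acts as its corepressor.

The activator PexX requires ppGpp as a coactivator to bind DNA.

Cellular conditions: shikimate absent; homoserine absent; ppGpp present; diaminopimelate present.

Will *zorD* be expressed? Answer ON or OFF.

OFF

Shikimate is absent, so KosG is inactive.
ppGpp is present, so PexX is active.
No repressor is bound and PexX is active, so *kepV* is transcribed.
So KepV is produced and active.
No repressor is bound and KepV is active, so *sovD* is transcribed.
So SovD is produced and active.
Homoserine is absent, so SibL is inactive.
Required activator SibL is absent, so *lutY* is not transcribed.
So LutY is not produced.
Diaminopimelate is present, so PexS is active.
With repressor PexS bound, *ulmE* is not transcribed.
So UlmE is not produced.
ZorZ is produced constitutively and is active.
With repressor ZorZ bound, *holP* is not transcribed.
So HolP is not produced.
With repressor SovD bound, *zorD* is not transcribed.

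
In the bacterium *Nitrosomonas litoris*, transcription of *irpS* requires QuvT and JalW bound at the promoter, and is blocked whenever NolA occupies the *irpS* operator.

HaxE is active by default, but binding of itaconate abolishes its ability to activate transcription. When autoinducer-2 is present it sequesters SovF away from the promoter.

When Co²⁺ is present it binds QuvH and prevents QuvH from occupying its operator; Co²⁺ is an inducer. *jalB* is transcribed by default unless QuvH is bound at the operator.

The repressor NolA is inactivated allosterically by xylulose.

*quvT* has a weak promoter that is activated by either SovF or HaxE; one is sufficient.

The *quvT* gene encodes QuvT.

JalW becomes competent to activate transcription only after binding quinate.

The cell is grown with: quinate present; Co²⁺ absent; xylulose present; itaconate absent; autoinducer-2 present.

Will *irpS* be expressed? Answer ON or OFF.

ON

Autoinducer-2 is present, so SovF is inactive.
Itaconate is absent, so HaxE is active.
Activator HaxE is present, so *quvT* is transcribed.
So QuvT is produced and active.
Quinate is present, so JalW is active.
Xylulose is present, so NolA is inactive.
No repressor is bound and QuvT and JalW are active, so *irpS* is transcribed.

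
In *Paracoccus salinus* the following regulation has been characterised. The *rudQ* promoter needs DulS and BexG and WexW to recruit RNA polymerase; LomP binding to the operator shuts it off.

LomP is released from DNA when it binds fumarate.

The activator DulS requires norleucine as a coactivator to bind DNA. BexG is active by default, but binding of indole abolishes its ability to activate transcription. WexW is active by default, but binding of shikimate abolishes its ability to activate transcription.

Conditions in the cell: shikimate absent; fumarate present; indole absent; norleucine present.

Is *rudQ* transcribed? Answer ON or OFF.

ON

Norleucine is present, so DulS is active.
Indole is absent, so BexG is active.
Fumarate is present, so LomP is inactive.
Shikimate is absent, so WexW is active.
No repressor is bound and DulS and BexG and WexW are active, so *rudQ* is transcribed.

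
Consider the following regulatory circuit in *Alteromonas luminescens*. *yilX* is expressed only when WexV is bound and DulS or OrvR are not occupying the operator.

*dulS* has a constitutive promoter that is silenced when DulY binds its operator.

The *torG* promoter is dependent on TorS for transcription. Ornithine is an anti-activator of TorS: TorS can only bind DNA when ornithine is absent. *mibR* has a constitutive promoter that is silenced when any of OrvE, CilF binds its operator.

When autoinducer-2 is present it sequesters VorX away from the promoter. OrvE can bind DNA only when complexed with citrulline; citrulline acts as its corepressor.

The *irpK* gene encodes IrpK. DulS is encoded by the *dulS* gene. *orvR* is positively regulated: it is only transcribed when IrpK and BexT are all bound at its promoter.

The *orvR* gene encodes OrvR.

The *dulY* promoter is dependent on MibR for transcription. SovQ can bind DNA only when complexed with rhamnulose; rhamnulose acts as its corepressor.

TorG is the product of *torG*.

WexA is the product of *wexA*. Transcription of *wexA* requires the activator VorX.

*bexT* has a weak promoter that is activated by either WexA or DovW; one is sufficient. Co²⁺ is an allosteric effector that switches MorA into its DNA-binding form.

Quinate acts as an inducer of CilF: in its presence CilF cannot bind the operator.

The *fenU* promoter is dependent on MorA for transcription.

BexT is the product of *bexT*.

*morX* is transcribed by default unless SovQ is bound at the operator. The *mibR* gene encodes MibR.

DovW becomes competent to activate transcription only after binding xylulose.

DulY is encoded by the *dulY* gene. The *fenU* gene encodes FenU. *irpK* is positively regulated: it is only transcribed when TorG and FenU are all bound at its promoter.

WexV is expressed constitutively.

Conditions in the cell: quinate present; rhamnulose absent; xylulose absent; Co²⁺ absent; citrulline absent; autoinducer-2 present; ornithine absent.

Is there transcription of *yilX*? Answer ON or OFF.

ON

WexV is produced constitutively and is active.
Citrulline is absent, so OrvE is inactive.
Quinate is present, so CilF is inactive.
With no repressor bound, *mibR* is transcribed.
So MibR is produced and active.
No repressor is bound and MibR is active, so *dulY* is transcribed.
So DulY is produced and active.
With repressor DulY bound, *dulS* is not transcribed.
So DulS is not produced.
Ornithine is absent, so TorS is active.
No repressor is bound and TorS is active, so *torG* is transcribed.
So TorG is produced and active.
Co²⁺ is absent, so MorA is inactive.
Required activator MorA is absent, so *fenU* is not transcribed.
So FenU is not produced.
Required activator FenU is absent, so *irpK* is not transcribed.
So IrpK is not produced.
Autoinducer-2 is present, so VorX is inactive.
Required activator VorX is absent, so *wexA* is not transcribed.
So WexA is not produced.
Xylulose is absent, so DovW is inactive.
No activator is available at the *bexT* promoter, so *bexT* is not transcribed.
So BexT is not produced.
Required activator IrpK is absent, so *orvR* is not transcribed.
So OrvR is not produced.
No repressor is bound and WexV is active, so *yilX* is transcribed.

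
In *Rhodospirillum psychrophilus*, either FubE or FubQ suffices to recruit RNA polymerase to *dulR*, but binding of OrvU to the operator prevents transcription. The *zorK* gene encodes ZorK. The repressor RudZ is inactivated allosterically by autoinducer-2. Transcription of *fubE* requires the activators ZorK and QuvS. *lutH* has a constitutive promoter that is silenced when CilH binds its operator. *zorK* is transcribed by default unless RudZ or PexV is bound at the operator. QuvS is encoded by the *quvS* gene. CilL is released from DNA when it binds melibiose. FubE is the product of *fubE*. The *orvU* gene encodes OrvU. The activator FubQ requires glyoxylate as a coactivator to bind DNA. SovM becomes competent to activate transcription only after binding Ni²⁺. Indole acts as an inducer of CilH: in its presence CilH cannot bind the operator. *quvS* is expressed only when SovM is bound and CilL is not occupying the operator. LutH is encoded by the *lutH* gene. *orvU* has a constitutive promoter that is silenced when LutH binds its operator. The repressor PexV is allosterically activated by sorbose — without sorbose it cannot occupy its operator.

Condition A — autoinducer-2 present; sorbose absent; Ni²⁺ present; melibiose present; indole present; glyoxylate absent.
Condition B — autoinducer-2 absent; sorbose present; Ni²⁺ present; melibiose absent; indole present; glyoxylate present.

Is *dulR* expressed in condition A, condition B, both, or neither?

both

Condition A:
Autoinducer-2 is present, so RudZ is inactive.
Sorbose is absent, so PexV is inactive.
With no repressor bound, *zorK* is transcribed.
So ZorK is produced and active.
Ni²⁺ is present, so SovM is active.
Melibiose is present, so CilL is inactive.
No repressor is bound and SovM is active, so *quvS* is transcribed.
So QuvS is produced and active.
No repressor is bound and ZorK and QuvS are active, so *fubE* is transcribed.
So FubE is produced and active.
Indole is present, so CilH is inactive.
With no repressor bound, *lutH* is transcribed.
So LutH is produced and active.
With repressor LutH bound, *orvU* is not transcribed.
So OrvU is not produced.
Glyoxylate is absent, so FubQ is inactive.
Activator FubE is present, so *dulR* is transcribed.
→ *dulR* is ON in A.
Condition B:
Autoinducer-2 is absent, so RudZ is active.
Sorbose is present, so PexV is active.
With repressor RudZ bound, *zorK* is not transcribed.
So ZorK is not produced.
Ni²⁺ is present, so SovM is active.
Melibiose is absent, so CilL is active.
With repressor CilL bound, *quvS* is not transcribed.
So QuvS is not produced.
Required activator ZorK is absent, so *fubE* is not transcribed.
So FubE is not produced.
Indole is present, so CilH is inactive.
With no repressor bound, *lutH* is transcribed.
So LutH is produced and active.
With repressor LutH bound, *orvU* is not transcribed.
So OrvU is not produced.
Glyoxylate is present, so FubQ is active.
Activator FubQ is present, so *dulR* is transcribed.
→ *dulR* is ON in B.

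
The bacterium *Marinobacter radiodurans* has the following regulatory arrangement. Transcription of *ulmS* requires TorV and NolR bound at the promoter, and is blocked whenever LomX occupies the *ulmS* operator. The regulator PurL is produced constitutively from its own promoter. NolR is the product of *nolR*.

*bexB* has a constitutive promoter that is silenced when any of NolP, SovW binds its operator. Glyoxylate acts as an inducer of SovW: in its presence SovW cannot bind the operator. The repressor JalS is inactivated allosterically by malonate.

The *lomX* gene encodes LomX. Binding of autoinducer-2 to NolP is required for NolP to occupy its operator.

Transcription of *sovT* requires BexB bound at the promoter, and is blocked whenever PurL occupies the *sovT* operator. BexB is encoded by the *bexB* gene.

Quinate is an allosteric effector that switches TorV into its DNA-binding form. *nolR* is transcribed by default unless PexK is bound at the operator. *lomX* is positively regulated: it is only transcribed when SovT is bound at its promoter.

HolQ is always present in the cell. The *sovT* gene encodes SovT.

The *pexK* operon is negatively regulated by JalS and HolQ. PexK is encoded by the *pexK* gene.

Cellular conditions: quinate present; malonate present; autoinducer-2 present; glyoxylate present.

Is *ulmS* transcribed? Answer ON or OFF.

Quinate is present, so TorV is active.
Autoinducer-2 is present, so NolP is active.
Glyoxylate is present, so SovW is inactive.
With repressor NolP bound, *bexB* is not transcribed.
So BexB is not produced.
PurL is produced constitutively and is active.
With repressor PurL bound, *sovT* is not transcribed.
So SovT is not produced.
Required activator SovT is absent, so *lomX* is not transcribed.
So LomX is not produced.
Malonate is present, so JalS is inactive.
HolQ is produced constitutively and is active.
With repressor HolQ bound, *pexK* is not transcribed.
So PexK is not produced.
With no repressor bound, *nolR* is transcribed.
So NolR is produced and active.
No repressor is bound and TorV and NolR are active, so *ulmS* is transcribed.

ON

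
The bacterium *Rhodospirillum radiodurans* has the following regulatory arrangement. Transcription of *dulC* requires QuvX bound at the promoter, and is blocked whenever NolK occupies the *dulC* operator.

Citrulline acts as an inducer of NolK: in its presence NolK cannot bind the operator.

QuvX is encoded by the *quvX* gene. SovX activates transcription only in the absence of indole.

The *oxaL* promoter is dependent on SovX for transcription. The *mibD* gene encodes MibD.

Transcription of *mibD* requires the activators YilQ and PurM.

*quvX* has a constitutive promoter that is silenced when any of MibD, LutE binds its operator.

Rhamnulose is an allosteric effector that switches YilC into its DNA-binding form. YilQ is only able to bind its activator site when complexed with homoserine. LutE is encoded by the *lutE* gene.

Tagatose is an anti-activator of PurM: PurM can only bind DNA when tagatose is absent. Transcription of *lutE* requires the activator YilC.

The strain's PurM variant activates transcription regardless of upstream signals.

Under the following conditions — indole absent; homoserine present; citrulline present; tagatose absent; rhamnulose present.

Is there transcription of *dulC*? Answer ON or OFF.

OFF

Homoserine is present, so YilQ is active.
PurM is constitutively active in this strain.
No repressor is bound and YilQ and PurM are active, so *mibD* is transcribed.
So MibD is produced and active.
Rhamnulose is present, so YilC is active.
No repressor is bound and YilC is active, so *lutE* is transcribed.
So LutE is produced and active.
With repressor MibD bound, *quvX* is not transcribed.
So QuvX is not produced.
Citrulline is present, so NolK is inactive.
Required activator QuvX is absent, so *dulC* is not transcribed.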